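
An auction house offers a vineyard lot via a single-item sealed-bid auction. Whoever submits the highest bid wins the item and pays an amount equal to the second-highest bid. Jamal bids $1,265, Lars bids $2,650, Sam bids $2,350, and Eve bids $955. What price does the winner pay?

$2,350

Ranking the bids: Lars $2,650; Sam $2,350; Jamal $1,265; Eve $955.
Lars has the highest bid, so Lars wins.
The second-highest bid is $2,350, so that is what Lars pays.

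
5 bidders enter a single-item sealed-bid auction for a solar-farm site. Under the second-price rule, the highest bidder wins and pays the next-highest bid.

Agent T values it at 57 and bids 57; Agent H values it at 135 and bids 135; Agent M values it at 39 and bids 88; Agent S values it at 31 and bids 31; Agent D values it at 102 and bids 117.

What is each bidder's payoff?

Ranking the bids: Agent H 135, then Agent D 117, then Agent M 88, then Agent T 57, then Agent S 31.
Agent H has the top bid and wins; the price is the second-highest bid, 117.
Agent H's payoff = 135 − 117 = 18. All other bidders lose, so their payoff is 0.

Agent T 0, Agent H 18, Agent M 0, Agent S 0, Agent D 0.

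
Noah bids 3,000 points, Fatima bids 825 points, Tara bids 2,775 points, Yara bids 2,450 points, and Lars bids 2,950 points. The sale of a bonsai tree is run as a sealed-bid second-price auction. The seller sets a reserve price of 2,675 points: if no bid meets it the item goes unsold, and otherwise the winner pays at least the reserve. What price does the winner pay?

Sorted high to low: Noah 3,000 points, then Lars 2,950 points, then Tara 2,775 points, then Yara 2,450 points, then Fatima 825 points.
Noah has the highest bid, so Noah wins.
The second-highest bid is 2,950 points, which exceeds the reserve, so that sets the price.

The winner pays 2,950 points.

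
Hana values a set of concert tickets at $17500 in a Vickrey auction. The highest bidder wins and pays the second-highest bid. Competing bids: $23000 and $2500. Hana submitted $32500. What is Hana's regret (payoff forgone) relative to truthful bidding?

Payoff forgone: $5500.

The highest competing bid is $23000.
Bidding truthfully at $17500: the top bid is $23000 (a rival), so Hana loses. Payoff = $0.
Bidding $32500: Hana has the top bid, wins, and pays the second-highest bid $23000. Payoff = $17500 − $23000 = -$5500.
Regret = truthful payoff − actual payoff = $0 − -$5500 = $5500.
Deviating from a truthful bid can only lose payoff in a second-price auction — never gain.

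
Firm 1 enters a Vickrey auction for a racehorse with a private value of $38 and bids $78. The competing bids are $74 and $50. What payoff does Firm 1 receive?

Highest competing bid: $74.
Firm 1's bid $78 is the highest overall, so Firm 1 wins and pays the second-highest bid, $74.
Payoff = value − price = $38 − $74 = -$36.
Overbidding won the item at a price above value — truthful bidding would have avoided this loss.

Payoff = -$36.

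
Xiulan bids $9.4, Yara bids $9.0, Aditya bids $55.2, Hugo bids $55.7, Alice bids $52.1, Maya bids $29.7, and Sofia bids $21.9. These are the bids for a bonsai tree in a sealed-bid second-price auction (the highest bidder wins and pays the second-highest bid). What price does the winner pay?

Bids in descending order: Hugo $55.7; Aditya $55.2; Alice $52.1; Maya $29.7; Sofia $21.9; Xiulan $9.4; Yara $9.0.
Hugo is the highest bidder, so Hugo wins.
Under the second-price rule, the price is the second-highest bid: $55.2.

The winner pays $55.2.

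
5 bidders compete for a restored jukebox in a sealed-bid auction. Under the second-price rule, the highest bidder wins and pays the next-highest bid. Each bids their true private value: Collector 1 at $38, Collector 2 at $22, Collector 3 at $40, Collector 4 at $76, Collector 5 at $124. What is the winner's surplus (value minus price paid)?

$48

Ranking the bids: Collector 5 $124, then Collector 4 $76, then Collector 3 $40, then Collector 1 $38, then Collector 2 $22.
Collector 5 wins with the top bid and pays the second-highest, $76.
Surplus = $124 − $76 = $48.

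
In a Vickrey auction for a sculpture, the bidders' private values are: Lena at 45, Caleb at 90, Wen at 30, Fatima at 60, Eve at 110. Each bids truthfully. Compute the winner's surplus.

Bids in descending order: Eve 110, then Caleb 90, then Fatima 60, then Lena 45, then Wen 30.
Eve wins with the top bid and pays the second-highest, 90.
Surplus = 110 − 90 = 20.

Winner's surplus: 20.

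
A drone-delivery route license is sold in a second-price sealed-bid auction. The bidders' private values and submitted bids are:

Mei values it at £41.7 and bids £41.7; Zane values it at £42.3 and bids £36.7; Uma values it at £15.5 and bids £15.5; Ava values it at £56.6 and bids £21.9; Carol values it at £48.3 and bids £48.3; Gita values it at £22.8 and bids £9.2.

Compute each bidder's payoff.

Bids in descending order: Carol £48.3 > Mei £41.7 > Zane £36.7 > Ava £21.9 > Uma £15.5 > Gita £9.2.
Carol has the top bid and wins; the price is the second-highest bid, £41.7.
Carol's payoff = £48.3 − £41.7 = £6.6. All other bidders lose, so their payoff is 0.

Payoffs: Mei £0.0, Zane £0.0, Uma £0.0, Ava £0.0, Carol £6.6, Gita £0.0.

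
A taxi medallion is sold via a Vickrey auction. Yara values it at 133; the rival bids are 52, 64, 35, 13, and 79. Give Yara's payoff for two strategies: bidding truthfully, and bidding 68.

The highest competing bid is 79.
Bidding truthfully at 133: Yara has the top bid, wins, and pays the second-highest bid 79. Payoff = 133 − 79 = 54.
Bidding 68: the top bid is 79 (a rival), so Yara loses. Payoff = 0.

Truthful: 54; alternative: 0.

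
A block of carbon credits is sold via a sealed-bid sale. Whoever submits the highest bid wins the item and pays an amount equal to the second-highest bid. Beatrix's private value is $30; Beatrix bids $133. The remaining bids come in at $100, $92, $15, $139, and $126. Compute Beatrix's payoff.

$0

Highest competing bid: $139.
Beatrix's bid $133 is not the highest, so Beatrix loses, pays nothing, and earns zero payoff.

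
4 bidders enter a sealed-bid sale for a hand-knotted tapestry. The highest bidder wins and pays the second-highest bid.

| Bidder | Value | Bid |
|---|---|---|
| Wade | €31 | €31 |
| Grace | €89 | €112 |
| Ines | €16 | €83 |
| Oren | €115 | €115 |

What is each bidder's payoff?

Bids in descending order: Oren €115; Grace €112; Ines €83; Wade €31.
Oren has the top bid and wins; the price is the second-highest bid, €112.
Oren's payoff = €115 − €112 = €3. All other bidders lose, so their payoff is 0.

Wade €0, Grace €0, Ines €0, Oren €3.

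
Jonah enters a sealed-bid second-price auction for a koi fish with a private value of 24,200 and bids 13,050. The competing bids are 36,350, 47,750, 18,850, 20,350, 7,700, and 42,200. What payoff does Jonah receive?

0

Highest competing bid: 47,750.
Jonah's bid 13,050 is not the highest, so Jonah loses, pays nothing, and earns zero payoff.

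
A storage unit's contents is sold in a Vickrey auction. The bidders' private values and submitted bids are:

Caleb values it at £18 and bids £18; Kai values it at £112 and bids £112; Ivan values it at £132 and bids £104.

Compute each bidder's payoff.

Ranking the bids: Kai £112; Ivan £104; Caleb £18.
Kai has the top bid and wins; the price is the second-highest bid, £104.
Kai's payoff = £112 − £104 = £8. All other bidders lose, so their payoff is 0.

Caleb £0, Kai £8, Ivan £0.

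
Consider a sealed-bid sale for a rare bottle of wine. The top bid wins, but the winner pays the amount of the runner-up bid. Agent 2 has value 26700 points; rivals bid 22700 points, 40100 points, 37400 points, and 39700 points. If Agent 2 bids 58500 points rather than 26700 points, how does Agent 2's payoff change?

Payoff change: -13400 points.

The highest competing bid is 40100 points.
Bidding truthfully at 26700 points: the top bid is 40100 points (a rival), so Agent 2 loses. Payoff = 0 points.
Bidding 58500 points: Agent 2 has the top bid, wins, and pays the second-highest bid 40100 points. Payoff = 26700 points − 40100 points = -13400 points.
Change = -13400 points − 0 points = -13400 points.
This is the dominant-strategy logic: truthful bidding weakly beats any alternative.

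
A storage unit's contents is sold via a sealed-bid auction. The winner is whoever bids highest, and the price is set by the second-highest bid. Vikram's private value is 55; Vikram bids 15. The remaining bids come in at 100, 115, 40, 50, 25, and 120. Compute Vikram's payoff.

Highest competing bid: 120.
Vikram's bid 15 is not the highest, so Vikram loses, pays nothing, and earns zero payoff.

Vikram's payoff: 0.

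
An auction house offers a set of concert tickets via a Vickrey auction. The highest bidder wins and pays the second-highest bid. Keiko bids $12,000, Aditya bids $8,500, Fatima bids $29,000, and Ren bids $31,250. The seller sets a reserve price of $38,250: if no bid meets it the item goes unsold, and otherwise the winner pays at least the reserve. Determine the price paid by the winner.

unsold

Bids in descending order: Ren $31,250, then Fatima $29,000, then Keiko $12,000, then Aditya $8,500.
The top bid $31,250 is below the reserve $38,250, so the item goes unsold and nothing is paid.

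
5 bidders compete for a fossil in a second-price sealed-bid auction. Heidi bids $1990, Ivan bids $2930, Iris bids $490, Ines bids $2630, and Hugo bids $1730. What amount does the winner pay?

$2630

Ranking the bids: Ivan $2930 > Ines $2630 > Heidi $1990 > Hugo $1730 > Iris $490.
Ivan has the highest bid, so Ivan wins.
The second-highest bid is $2630, so that is what Ivan pays.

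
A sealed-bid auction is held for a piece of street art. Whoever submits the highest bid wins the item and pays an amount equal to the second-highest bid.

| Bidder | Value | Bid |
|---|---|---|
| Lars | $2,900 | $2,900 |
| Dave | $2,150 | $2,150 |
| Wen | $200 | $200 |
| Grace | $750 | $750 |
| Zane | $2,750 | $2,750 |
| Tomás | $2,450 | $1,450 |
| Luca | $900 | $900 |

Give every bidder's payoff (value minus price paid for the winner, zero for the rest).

Ranking the bids: Lars $2,900, then Zane $2,750, then Dave $2,150, then Tomás $1,450, then Luca $900, then Grace $750, then Wen $200.
Lars has the top bid and wins; the price is the second-highest bid, $2,750.
Lars's payoff = $2,900 − $2,750 = $150. All other bidders lose, so their payoff is 0.

Lars $150, Dave $0, Wen $0, Grace $0, Zane $0, Tomás $0, Luca $0.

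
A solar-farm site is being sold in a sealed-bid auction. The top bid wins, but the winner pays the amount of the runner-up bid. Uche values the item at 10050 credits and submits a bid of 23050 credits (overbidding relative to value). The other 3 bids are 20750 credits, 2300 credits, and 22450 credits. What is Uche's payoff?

Uche's payoff: -12400 credits.

Highest competing bid: 22450 credits.
Uche's bid 23050 credits is the highest overall, so Uche wins and pays the second-highest bid, 22450 credits.
Payoff = value − price = 10050 credits − 22450 credits = -12400 credits.
Overbidding won the item at a price above value — truthful bidding would have avoided this loss.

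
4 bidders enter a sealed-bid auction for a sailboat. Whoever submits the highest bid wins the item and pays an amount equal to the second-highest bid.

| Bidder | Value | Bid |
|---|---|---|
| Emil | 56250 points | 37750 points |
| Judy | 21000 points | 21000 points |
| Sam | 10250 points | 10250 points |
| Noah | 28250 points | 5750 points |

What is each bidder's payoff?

Ranking the bids: Emil 37750 points, then Judy 21000 points, then Sam 10250 points, then Noah 5750 points.
Emil has the top bid and wins; the price is the second-highest bid, 21000 points.
Emil's payoff = 56250 points − 21000 points = 35250 points. All other bidders lose, so their payoff is 0.

Emil 35250 points, Judy 0 points, Sam 0 points, Noah 0 points.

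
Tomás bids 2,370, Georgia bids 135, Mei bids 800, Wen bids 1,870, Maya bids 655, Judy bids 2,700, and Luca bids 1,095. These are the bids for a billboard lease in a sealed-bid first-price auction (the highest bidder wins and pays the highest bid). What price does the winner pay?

2,700

Sorted high to low: Judy 2,700 > Tomás 2,370 > Wen 1,870 > Luca 1,095 > Mei 800 > Maya 655 > Georgia 135.
Judy is the highest bidder, so Judy wins.
Under the first-price rule, the price is the highest bid: 2,700.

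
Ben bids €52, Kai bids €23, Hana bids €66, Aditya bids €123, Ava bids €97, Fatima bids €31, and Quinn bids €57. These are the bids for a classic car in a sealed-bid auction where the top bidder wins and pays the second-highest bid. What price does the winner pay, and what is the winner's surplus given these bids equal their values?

The winner pays €97 for a surplus of €26.

Bids in descending order: Aditya €123, then Ava €97, then Hana €66, then Quinn €57, then Ben €52, then Fatima €31, then Kai €23.
Aditya is the highest bidder, so Aditya wins.
Under the second-price rule, the price is the second-highest bid: €97.
Surplus = €123 − €97 = €26.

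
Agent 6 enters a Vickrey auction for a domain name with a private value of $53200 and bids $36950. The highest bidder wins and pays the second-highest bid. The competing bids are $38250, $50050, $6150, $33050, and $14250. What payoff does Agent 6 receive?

The bidder's payoff: $0.

Highest competing bid: $50050.
Agent 6's bid $36950 is not the highest, so Agent 6 loses, pays nothing, and earns zero payoff.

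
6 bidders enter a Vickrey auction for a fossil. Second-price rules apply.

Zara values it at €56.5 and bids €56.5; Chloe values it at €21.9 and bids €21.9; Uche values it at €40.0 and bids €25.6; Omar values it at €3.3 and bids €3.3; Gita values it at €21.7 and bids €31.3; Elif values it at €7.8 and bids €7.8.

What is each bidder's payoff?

Payoffs: Zara €25.2, Chloe €0.0, Uche €0.0, Omar €0.0, Gita €0.0, Elif €0.0.

Bids in descending order: Zara €56.5 > Gita €31.3 > Uche €25.6 > Chloe €21.9 > Elif €7.8 > Omar €3.3.
Zara has the top bid and wins; the price is the second-highest bid, €31.3.
Zara's payoff = €56.5 − €31.3 = €25.2. All other bidders lose, so their payoff is 0.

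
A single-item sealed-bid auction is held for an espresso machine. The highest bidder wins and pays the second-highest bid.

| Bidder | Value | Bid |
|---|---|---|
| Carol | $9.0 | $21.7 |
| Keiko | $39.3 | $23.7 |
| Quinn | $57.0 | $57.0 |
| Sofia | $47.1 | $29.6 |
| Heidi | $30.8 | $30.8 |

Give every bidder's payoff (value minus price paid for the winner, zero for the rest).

Ranking the bids: Quinn $57.0 > Heidi $30.8 > Sofia $29.6 > Keiko $23.7 > Carol $21.7.
Quinn has the top bid and wins; the price is the second-highest bid, $30.8.
Quinn's payoff = $57.0 − $30.8 = $26.2. All other bidders lose, so their payoff is 0.

Payoffs: Carol $0.0, Keiko $0.0, Quinn $26.2, Sofia $0.0, Heidi $0.0.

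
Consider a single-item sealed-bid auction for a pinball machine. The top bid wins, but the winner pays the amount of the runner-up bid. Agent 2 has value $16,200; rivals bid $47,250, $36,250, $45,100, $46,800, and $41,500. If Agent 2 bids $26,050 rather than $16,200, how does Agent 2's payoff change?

The highest competing bid is $47,250.
Bidding truthfully at $16,200: the top bid is $47,250 (a rival), so Agent 2 loses. Payoff = $0.
Bidding $26,050: the top bid is $47,250 (a rival), so Agent 2 loses. Payoff = $0.
Change = $0 − $0 = $0.
The bid only affects whether you win, not the price — here both bids land on the same side of the top rival bid, so the deviation is payoff-neutral.

$0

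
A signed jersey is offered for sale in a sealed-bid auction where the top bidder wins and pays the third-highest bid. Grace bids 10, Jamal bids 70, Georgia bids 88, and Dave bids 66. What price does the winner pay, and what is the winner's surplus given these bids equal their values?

Price 66; surplus 22.

Bids in descending order: Georgia 88; Jamal 70; Dave 66; Grace 10.
Georgia is the highest bidder, so Georgia wins.
Under the third-price rule, the price is the third-highest bid: 66.
Surplus = 88 − 66 = 22.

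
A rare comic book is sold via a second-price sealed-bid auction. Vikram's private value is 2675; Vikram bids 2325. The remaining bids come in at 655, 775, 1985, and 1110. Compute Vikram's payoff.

Vikram's payoff: 690.

Highest competing bid: 1985.
Vikram's bid 2325 is the highest overall, so Vikram wins and pays the second-highest bid, 1985.
Payoff = value − price = 2675 − 1985 = 690.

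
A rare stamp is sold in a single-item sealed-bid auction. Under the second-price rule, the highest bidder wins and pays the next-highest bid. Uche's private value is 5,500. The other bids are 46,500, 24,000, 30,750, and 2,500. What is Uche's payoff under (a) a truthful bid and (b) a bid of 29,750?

The highest competing bid is 46,500.
Bidding truthfully at 5,500: the top bid is 46,500 (a rival), so Uche loses. Payoff = 0.
Bidding 29,750: the top bid is 46,500 (a rival), so Uche loses. Payoff = 0.

(a) 0  (b) 0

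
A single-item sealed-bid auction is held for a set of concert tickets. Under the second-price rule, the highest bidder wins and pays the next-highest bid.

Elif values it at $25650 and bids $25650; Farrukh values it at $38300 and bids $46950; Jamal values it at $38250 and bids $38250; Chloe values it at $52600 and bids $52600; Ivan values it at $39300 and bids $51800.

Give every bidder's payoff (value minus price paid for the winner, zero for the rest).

Payoffs: Elif $0, Farrukh $0, Jamal $0, Chloe $800, Ivan $0.

Bids in descending order: Chloe $52600 > Ivan $51800 > Farrukh $46950 > Jamal $38250 > Elif $25650.
Chloe has the top bid and wins; the price is the second-highest bid, $51800.
Chloe's payoff = $52600 − $51800 = $800. All other bidders lose, so their payoff is 0.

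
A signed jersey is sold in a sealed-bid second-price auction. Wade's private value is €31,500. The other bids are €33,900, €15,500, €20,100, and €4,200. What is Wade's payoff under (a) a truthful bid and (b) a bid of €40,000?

The highest competing bid is €33,900.
Bidding truthfully at €31,500: the top bid is €33,900 (a rival), so Wade loses. Payoff = €0.
Bidding €40,000: Wade has the top bid, wins, and pays the second-highest bid €33,900. Payoff = €31,500 − €33,900 = -€2,400.

Truthful: €0; alternative: -€2,400.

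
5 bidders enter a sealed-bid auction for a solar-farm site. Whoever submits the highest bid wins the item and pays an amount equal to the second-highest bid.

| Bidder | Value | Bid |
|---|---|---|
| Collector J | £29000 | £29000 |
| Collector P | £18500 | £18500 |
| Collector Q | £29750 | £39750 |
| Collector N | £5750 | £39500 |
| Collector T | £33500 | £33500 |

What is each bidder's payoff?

Payoffs: Collector J £0, Collector P £0, Collector Q -£9750, Collector N £0, Collector T £0.

Ordered from highest: Collector Q £39750; Collector N £39500; Collector T £33500; Collector J £29000; Collector P £18500.
Collector Q has the top bid and wins; the price is the second-highest bid, £39500.
Collector Q's payoff = £29750 − £39500 = -£9750. All other bidders lose, so their payoff is 0.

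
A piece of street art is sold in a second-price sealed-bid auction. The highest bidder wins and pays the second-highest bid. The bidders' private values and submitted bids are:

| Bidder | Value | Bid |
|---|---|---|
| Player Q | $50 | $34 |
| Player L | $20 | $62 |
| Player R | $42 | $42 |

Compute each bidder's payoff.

Player Q $0, Player L -$22, Player R $0.

Bids in descending order: Player L $62 > Player R $42 > Player Q $34.
Player L has the top bid and wins; the price is the second-highest bid, $42.
Player L's payoff = $20 − $42 = -$22. All other bidders lose, so their payoff is 0.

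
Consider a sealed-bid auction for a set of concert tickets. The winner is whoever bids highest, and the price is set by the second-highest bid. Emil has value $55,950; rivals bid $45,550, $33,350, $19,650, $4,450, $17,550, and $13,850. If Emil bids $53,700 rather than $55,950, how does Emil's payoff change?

The highest competing bid is $45,550.
Bidding truthfully at $55,950: Emil has the top bid, wins, and pays the second-highest bid $45,550. Payoff = $55,950 − $45,550 = $10,400.
Bidding $53,700: Emil has the top bid, wins, and pays the second-highest bid $45,550. Payoff = $55,950 − $45,550 = $10,400.
Change = $10,400 − $10,400 = $0.

Payoff change: $0.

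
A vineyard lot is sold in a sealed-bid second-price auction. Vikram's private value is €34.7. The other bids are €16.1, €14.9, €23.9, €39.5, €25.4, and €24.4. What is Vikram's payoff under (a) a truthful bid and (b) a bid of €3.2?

(a) €0.0  (b) €0.0

The highest competing bid is €39.5.
Bidding truthfully at €34.7: the top bid is €39.5 (a rival), so Vikram loses. Payoff = €0.0.
Bidding €3.2: the top bid is €39.5 (a rival), so Vikram loses. Payoff = €0.0.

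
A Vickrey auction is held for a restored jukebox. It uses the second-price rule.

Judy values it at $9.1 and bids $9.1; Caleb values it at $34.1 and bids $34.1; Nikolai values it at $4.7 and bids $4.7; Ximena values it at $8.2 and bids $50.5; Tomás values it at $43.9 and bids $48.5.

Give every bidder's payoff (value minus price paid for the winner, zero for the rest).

Judy $0.0, Caleb $0.0, Nikolai $0.0, Ximena -$40.3, Tomás $0.0.

Ranking the bids: Ximena $50.5; Tomás $48.5; Caleb $34.1; Judy $9.1; Nikolai $4.7.
Ximena has the top bid and wins; the price is the second-highest bid, $48.5.
Ximena's payoff = $8.2 − $48.5 = -$40.3. All other bidders lose, so their payoff is 0.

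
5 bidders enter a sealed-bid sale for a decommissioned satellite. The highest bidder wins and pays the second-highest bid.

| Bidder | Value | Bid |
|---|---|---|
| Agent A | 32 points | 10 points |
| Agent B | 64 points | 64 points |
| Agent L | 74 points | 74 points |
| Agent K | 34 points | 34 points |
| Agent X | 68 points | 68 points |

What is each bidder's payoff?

Payoffs: Agent A 0 points, Agent B 0 points, Agent L 6 points, Agent K 0 points, Agent X 0 points.

Bids in descending order: Agent L 74 points > Agent X 68 points > Agent B 64 points > Agent K 34 points > Agent A 10 points.
Agent L has the top bid and wins; the price is the second-highest bid, 68 points.
Agent L's payoff = 74 points − 68 points = 6 points. All other bidders lose, so their payoff is 0.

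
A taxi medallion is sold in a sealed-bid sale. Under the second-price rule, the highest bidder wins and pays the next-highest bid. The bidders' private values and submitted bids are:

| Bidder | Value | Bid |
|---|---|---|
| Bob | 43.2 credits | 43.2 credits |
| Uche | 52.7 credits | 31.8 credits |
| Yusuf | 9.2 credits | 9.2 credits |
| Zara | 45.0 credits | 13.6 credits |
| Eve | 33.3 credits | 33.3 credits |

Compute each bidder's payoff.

Bob 9.9 credits, Uche 0.0 credits, Yusuf 0.0 credits, Zara 0.0 credits, Eve 0.0 credits.

Ranking the bids: Bob 43.2 credits; Eve 33.3 credits; Uche 31.8 credits; Zara 13.6 credits; Yusuf 9.2 credits.
Bob has the top bid and wins; the price is the second-highest bid, 33.3 credits.
Bob's payoff = 43.2 credits − 33.3 credits = 9.9 credits. All other bidders lose, so their payoff is 0.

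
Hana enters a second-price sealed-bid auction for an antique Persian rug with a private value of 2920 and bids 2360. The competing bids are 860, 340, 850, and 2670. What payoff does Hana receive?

0

Highest competing bid: 2670.
Hana's bid 2360 is not the highest, so Hana loses, pays nothing, and earns zero payoff.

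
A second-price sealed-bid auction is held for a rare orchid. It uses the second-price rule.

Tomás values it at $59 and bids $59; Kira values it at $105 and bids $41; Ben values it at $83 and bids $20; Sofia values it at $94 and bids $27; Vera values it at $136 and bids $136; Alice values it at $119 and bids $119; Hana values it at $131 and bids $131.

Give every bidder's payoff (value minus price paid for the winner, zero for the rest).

Payoffs: Tomás $0, Kira $0, Ben $0, Sofia $0, Vera $5, Alice $0, Hana $0.

Ranking the bids: Vera $136 > Hana $131 > Alice $119 > Tomás $59 > Kira $41 > Sofia $27 > Ben $20.
Vera has the top bid and wins; the price is the second-highest bid, $131.
Vera's payoff = $136 − $131 = $5. All other bidders lose, so their payoff is 0.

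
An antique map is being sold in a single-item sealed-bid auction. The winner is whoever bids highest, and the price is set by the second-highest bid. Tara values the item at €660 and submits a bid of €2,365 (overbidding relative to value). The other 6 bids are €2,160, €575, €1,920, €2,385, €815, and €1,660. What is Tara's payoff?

€0

Highest competing bid: €2,385.
Tara's bid €2,365 is not the highest, so Tara loses, pays nothing, and earns zero payoff.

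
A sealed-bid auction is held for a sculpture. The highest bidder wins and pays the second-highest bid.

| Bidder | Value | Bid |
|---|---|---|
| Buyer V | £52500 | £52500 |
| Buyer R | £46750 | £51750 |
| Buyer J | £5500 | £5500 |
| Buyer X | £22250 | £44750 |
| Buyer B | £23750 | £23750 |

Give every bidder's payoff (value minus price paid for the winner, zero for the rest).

Sorted high to low: Buyer V £52500, then Buyer R £51750, then Buyer X £44750, then Buyer B £23750, then Buyer J £5500.
Buyer V has the top bid and wins; the price is the second-highest bid, £51750.
Buyer V's payoff = £52500 − £51750 = £750. All other bidders lose, so their payoff is 0.

Payoffs: Buyer V £750, Buyer R £0, Buyer J £0, Buyer X £0, Buyer B £0.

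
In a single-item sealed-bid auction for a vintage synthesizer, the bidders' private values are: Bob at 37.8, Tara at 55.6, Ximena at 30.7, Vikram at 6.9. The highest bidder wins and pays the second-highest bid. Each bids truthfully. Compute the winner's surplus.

Winner's surplus: 17.8.

Sorted high to low: Tara 55.6; Bob 37.8; Ximena 30.7; Vikram 6.9.
Tara wins with the top bid and pays the second-highest, 37.8.
Surplus = 55.6 − 37.8 = 17.8.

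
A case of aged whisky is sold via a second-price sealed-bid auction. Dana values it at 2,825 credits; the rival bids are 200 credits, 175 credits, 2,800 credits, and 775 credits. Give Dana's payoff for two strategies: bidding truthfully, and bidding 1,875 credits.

Truthful: 25 credits; alternative: 0 credits.

The highest competing bid is 2,800 credits.
Bidding truthfully at 2,825 credits: Dana has the top bid, wins, and pays the second-highest bid 2,800 credits. Payoff = 2,825 credits − 2,800 credits = 25 credits.
Bidding 1,875 credits: the top bid is 2,800 credits (a rival), so Dana loses. Payoff = 0 credits.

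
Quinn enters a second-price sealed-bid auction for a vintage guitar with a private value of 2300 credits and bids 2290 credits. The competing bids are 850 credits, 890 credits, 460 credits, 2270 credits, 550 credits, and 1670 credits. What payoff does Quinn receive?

Highest competing bid: 2270 credits.
Quinn's bid 2290 credits is the highest overall, so Quinn wins and pays the second-highest bid, 2270 credits.
Payoff = value − price = 2300 credits − 2270 credits = 30 credits.

Payoff = 30 credits.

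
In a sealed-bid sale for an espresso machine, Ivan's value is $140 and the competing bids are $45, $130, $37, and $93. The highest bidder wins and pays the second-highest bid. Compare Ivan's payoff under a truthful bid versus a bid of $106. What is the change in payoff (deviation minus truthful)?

The highest competing bid is $130.
Bidding truthfully at $140: Ivan has the top bid, wins, and pays the second-highest bid $130. Payoff = $140 − $130 = $10.
Bidding $106: the top bid is $130 (a rival), so Ivan loses. Payoff = $0.
Change = $0 − $10 = -$10.

Change in payoff: -$10.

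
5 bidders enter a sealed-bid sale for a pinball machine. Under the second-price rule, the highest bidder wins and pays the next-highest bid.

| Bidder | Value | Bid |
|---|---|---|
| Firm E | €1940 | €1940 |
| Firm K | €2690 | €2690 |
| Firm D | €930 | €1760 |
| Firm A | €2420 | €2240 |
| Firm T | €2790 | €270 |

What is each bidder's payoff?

Payoffs: Firm E €0, Firm K €450, Firm D €0, Firm A €0, Firm T €0.

Ordered from highest: Firm K €2690; Firm A €2240; Firm E €1940; Firm D €1760; Firm T €270.
Firm K has the top bid and wins; the price is the second-highest bid, €2240.
Firm K's payoff = €2690 − €2240 = €450. All other bidders lose, so their payoff is 0.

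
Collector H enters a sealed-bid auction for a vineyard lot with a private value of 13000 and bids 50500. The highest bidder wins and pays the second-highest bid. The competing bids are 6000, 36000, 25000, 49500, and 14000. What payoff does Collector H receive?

Payoff = -36500.

Highest competing bid: 49500.
Collector H's bid 50500 is the highest overall, so Collector H wins and pays the second-highest bid, 49500.
Payoff = value − price = 13000 − 49500 = -36500.
Overbidding won the item at a price above value — truthful bidding would have avoided this loss.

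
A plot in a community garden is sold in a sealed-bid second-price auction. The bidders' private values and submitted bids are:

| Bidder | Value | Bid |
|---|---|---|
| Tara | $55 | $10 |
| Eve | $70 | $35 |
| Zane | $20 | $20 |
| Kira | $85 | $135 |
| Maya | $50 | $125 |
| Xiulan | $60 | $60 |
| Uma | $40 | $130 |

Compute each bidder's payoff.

Ordered from highest: Kira $135, then Uma $130, then Maya $125, then Xiulan $60, then Eve $35, then Zane $20, then Tara $10.
Kira has the top bid and wins; the price is the second-highest bid, $130.
Kira's payoff = $85 − $130 = -$45. All other bidders lose, so their payoff is 0.

Tara $0, Eve $0, Zane $0, Kira -$45, Maya $0, Xiulan $0, Uma $0.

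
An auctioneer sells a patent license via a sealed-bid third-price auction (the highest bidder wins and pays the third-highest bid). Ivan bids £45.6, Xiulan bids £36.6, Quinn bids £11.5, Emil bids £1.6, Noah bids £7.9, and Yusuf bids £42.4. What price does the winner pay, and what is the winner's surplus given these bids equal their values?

Ranking the bids: Ivan £45.6; Yusuf £42.4; Xiulan £36.6; Quinn £11.5; Noah £7.9; Emil £1.6.
Ivan is the highest bidder, so Ivan wins.
Under the third-price rule, the price is the third-highest bid: £36.6.
Surplus = £45.6 − £36.6 = £9.0.

The winner pays £36.6 for a surplus of £9.0.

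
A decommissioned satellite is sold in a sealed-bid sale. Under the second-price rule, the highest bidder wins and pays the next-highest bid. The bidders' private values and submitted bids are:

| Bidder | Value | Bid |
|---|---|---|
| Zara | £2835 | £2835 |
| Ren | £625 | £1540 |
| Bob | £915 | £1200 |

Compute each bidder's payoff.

Sorted high to low: Zara £2835, then Ren £1540, then Bob £1200.
Zara has the top bid and wins; the price is the second-highest bid, £1540.
Zara's payoff = £2835 − £1540 = £1295. All other bidders lose, so their payoff is 0.

Payoffs: Zara £1295, Ren £0, Bob £0.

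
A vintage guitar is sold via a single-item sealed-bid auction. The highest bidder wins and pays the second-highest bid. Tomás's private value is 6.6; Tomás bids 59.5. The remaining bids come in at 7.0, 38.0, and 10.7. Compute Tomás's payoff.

Payoff = -31.4.

Highest competing bid: 38.0.
Tomás's bid 59.5 is the highest overall, so Tomás wins and pays the second-highest bid, 38.0.
Payoff = value − price = 6.6 − 38.0 = -31.4.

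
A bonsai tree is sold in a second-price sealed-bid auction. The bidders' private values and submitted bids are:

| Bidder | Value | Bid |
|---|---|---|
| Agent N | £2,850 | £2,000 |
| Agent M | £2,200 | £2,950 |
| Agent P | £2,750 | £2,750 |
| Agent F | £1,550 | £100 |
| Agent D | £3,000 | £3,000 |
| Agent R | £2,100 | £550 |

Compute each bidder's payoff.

Ranking the bids: Agent D £3,000, then Agent M £2,950, then Agent P £2,750, then Agent N £2,000, then Agent R £550, then Agent F £100.
Agent D has the top bid and wins; the price is the second-highest bid, £2,950.
Agent D's payoff = £3,000 − £2,950 = £50. All other bidders lose, so their payoff is 0.

Payoffs: Agent N £0, Agent M £0, Agent P £0, Agent F £0, Agent D £50, Agent R £0.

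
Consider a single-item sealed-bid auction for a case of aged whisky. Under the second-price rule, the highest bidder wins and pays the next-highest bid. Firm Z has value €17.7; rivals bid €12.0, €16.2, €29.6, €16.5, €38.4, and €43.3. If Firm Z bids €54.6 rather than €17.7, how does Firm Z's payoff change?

-€25.6

The highest competing bid is €43.3.
Bidding truthfully at €17.7: the top bid is €43.3 (a rival), so Firm Z loses. Payoff = €0.0.
Bidding €54.6: Firm Z has the top bid, wins, and pays the second-highest bid €43.3. Payoff = €17.7 − €43.3 = -€25.6.
Change = -€25.6 − €0.0 = -€25.6.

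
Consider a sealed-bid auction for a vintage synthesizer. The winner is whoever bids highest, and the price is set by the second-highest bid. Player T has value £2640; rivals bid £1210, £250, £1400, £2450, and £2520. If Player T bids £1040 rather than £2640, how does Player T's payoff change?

The highest competing bid is £2520.
Bidding truthfully at £2640: Player T has the top bid, wins, and pays the second-highest bid £2520. Payoff = £2640 − £2520 = £120.
Bidding £1040: the top bid is £2520 (a rival), so Player T loses. Payoff = £0.
Change = £0 − £120 = -£120.

Change in payoff: -£120.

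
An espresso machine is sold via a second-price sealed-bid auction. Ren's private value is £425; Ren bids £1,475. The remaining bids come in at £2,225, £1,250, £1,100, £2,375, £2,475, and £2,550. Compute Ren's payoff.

£0

Highest competing bid: £2,550.
Ren's bid £1,475 is not the highest, so Ren loses, pays nothing, and earns zero payoff.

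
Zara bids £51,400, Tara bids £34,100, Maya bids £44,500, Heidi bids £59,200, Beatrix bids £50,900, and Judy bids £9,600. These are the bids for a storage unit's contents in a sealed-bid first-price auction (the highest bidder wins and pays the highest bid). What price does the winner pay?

Ranking the bids: Heidi £59,200, then Zara £51,400, then Beatrix £50,900, then Maya £44,500, then Tara £34,100, then Judy £9,600.
Heidi is the highest bidder, so Heidi wins.
Under the first-price rule, the price is the highest bid: £59,200.

Price paid: £59,200.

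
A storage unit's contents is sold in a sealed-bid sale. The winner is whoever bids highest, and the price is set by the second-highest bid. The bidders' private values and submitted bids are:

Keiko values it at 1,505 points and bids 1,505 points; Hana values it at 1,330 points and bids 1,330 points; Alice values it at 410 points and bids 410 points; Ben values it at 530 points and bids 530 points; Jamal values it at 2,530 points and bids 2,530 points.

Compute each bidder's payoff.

Bids in descending order: Jamal 2,530 points; Keiko 1,505 points; Hana 1,330 points; Ben 530 points; Alice 410 points.
Jamal has the top bid and wins; the price is the second-highest bid, 1,505 points.
Jamal's payoff = 2,530 points − 1,505 points = 1,025 points. All other bidders lose, so their payoff is 0.

Keiko 0 points, Hana 0 points, Alice 0 points, Ben 0 points, Jamal 1,025 points.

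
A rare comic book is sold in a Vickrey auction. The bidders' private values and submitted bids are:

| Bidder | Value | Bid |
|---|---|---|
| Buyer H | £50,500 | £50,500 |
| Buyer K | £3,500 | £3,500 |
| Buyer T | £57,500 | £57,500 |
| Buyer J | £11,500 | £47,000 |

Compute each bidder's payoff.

Ordered from highest: Buyer T £57,500 > Buyer H £50,500 > Buyer J £47,000 > Buyer K £3,500.
Buyer T has the top bid and wins; the price is the second-highest bid, £50,500.
Buyer T's payoff = £57,500 − £50,500 = £7,000. All other bidders lose, so their payoff is 0.

Payoffs: Buyer H £0, Buyer K £0, Buyer T £7,000, Buyer J £0.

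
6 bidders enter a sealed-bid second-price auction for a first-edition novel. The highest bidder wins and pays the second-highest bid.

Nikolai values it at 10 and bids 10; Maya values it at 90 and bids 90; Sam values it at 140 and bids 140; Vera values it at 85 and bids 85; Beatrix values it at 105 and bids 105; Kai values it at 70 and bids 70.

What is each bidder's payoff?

Ranking the bids: Sam 140, then Beatrix 105, then Maya 90, then Vera 85, then Kai 70, then Nikolai 10.
Sam has the top bid and wins; the price is the second-highest bid, 105.
Sam's payoff = 140 − 105 = 35. All other bidders lose, so their payoff is 0.

Payoffs: Nikolai 0, Maya 0, Sam 35, Vera 0, Beatrix 0, Kai 0.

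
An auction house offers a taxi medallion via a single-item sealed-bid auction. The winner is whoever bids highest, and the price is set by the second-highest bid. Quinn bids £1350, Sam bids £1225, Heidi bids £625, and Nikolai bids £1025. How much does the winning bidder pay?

Price paid: £1225.

Ranking the bids: Quinn £1350; Sam £1225; Nikolai £1025; Heidi £625.
Quinn has the highest bid, so Quinn wins.
The second-highest bid is £1225, so that is what Quinn pays.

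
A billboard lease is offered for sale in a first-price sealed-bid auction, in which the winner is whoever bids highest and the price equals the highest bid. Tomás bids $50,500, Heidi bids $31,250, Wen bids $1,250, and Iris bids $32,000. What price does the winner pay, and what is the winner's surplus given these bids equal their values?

Price $50,500; surplus $0.

Ranking the bids: Tomás $50,500; Iris $32,000; Heidi $31,250; Wen $1,250.
Tomás is the highest bidder, so Tomás wins.
Under the first-price rule, the price is the highest bid: $50,500.
Surplus = $50,500 − $50,500 = $0.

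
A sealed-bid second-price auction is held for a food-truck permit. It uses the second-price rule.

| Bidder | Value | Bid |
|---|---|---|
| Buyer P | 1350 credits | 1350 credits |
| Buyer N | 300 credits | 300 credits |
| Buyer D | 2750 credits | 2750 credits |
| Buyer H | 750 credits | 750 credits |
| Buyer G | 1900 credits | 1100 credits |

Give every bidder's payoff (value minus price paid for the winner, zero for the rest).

Payoffs: Buyer P 0 credits, Buyer N 0 credits, Buyer D 1400 credits, Buyer H 0 credits, Buyer G 0 credits.

Ordered from highest: Buyer D 2750 credits > Buyer P 1350 credits > Buyer G 1100 credits > Buyer H 750 credits > Buyer N 300 credits.
Buyer D has the top bid and wins; the price is the second-highest bid, 1350 credits.
Buyer D's payoff = 2750 credits − 1350 credits = 1400 credits. All other bidders lose, so their payoff is 0.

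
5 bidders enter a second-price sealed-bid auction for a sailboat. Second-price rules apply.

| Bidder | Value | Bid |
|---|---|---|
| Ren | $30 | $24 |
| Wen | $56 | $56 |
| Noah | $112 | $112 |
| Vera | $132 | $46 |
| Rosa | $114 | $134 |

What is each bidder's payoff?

Sorted high to low: Rosa $134; Noah $112; Wen $56; Vera $46; Ren $24.
Rosa has the top bid and wins; the price is the second-highest bid, $112.
Rosa's payoff = $114 − $112 = $2. All other bidders lose, so their payoff is 0.

Payoffs: Ren $0, Wen $0, Noah $0, Vera $0, Rosa $2.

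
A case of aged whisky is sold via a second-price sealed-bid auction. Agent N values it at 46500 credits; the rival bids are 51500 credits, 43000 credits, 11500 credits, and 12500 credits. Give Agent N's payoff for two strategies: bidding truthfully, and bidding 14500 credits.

(a) 0 credits  (b) 0 credits

The highest competing bid is 51500 credits.
Bidding truthfully at 46500 credits: the top bid is 51500 credits (a rival), so Agent N loses. Payoff = 0 credits.
Bidding 14500 credits: the top bid is 51500 credits (a rival), so Agent N loses. Payoff = 0 credits.
The bid only affects whether you win, not the price — here both bids land on the same side of the top rival bid, so the deviation is payoff-neutral.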